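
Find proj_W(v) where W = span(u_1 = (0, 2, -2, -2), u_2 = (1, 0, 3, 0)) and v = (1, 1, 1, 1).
proj_W(v) = (3/7, 2/21, 25/21, -2/21)

Set up U = [u_1 | ... | u_2] ∈ R^(4×2). The projector onto W = col(U) is P = U (U^T U)^(-1) U^T.
Compute U^T U =
  [12, -6]
  [-6, 10],
and U^T v = (-2, 4).
Solve U^T U · c = U^T v for the coefficients: c = (1/21, 3/7). The projection is proj_W(v) = U c.
Check: (v - proj_W(v)) · u_1 = 0  (should be 0).
Check: (v - proj_W(v)) · u_2 = 0  (should be 0).
Result: proj_W(v) = (3/7, 2/21, 25/21, -2/21).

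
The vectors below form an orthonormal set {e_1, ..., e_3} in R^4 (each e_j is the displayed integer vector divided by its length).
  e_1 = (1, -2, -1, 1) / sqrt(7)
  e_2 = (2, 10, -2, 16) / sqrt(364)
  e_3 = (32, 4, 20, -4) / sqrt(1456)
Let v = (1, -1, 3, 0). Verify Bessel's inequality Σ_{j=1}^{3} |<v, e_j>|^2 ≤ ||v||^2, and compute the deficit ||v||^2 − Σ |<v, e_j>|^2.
Σ |<v, e_j>|^2 = 41/7; ||v||^2 = 11; deficit = 36/7

Write each e_j = u_j / sqrt(<u_j, u_j>) where u_j is the displayed integer vector. Then <v, e_j> = <v, u_j> / sqrt(<u_j, u_j>), so |<v, e_j>|^2 = <v, u_j>^2 / <u_j, u_j>.
Coefficients: <v, e_1> = 0/sqrt(7), <v, e_2> = -14/sqrt(364), <v, e_3> = 88/sqrt(1456).
Square and sum: Σ |<v, e_j>|^2 = 41/7.
Compute ||v||^2 = v·v = 11.
Deficit = 11 − 41/7 = 36/7 ≥ 0, confirming Bessel's inequality. (The deficit equals ||v − Σ <v,e_j> e_j||^2, the squared distance from v to span{e_j}.)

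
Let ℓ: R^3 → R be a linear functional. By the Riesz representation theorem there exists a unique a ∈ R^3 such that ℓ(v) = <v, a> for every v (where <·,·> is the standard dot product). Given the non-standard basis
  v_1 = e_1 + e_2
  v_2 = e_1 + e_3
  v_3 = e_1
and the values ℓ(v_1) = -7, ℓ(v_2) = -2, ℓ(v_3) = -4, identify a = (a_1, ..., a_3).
a = (-4, -3, 2)

Write a = (a_1, ..., a_3) in the standard basis. For each basis vector v_i, ℓ(v_i) = <v_i, a> is a linear equation in the a_j's. Collect the n equations into a matrix system V a = ℓ, where row i of V is v_i (expressed in the standard basis). Since V is invertible (lower-triangular with 1s on the diagonal, up to permutation), solve by back-substitution:
  V =
[[1, 1, 0],
 [1, 0, 1],
 [1, 0, 0]]
  V a = (-7, -2, -4)
Solving gives a = (-4, -3, 2).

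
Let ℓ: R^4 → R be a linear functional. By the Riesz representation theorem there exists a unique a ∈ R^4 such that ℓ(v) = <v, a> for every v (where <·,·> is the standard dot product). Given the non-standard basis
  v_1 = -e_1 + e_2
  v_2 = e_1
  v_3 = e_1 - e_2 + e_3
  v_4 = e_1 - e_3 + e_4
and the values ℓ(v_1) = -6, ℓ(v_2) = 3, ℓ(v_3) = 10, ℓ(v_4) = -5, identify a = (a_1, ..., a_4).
a = (3, -3, 4, -4)

Write a = (a_1, ..., a_4) in the standard basis. For each basis vector v_i, ℓ(v_i) = <v_i, a> is a linear equation in the a_j's. Collect the n equations into a matrix system V a = ℓ, where row i of V is v_i (expressed in the standard basis). Since V is invertible (lower-triangular with 1s on the diagonal, up to permutation), solve by back-substitution:
  V =
[[-1, 1, 0, 0],
 [1, 0, 0, 0],
 [1, -1, 1, 0],
 [1, 0, -1, 1]]
  V a = (-6, 3, 10, -5)
Solving gives a = (3, -3, 4, -4).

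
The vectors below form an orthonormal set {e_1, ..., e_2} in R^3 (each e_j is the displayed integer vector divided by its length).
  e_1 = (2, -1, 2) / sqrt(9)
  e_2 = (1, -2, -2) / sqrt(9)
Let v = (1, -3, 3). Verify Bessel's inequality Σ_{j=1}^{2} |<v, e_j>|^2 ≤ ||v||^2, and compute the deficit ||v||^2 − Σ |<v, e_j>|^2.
Σ |<v, e_j>|^2 = 122/9; ||v||^2 = 19; deficit = 49/9

Write each e_j = u_j / sqrt(<u_j, u_j>) where u_j is the displayed integer vector. Then <v, e_j> = <v, u_j> / sqrt(<u_j, u_j>), so |<v, e_j>|^2 = <v, u_j>^2 / <u_j, u_j>.
Coefficients: <v, e_1> = 11/sqrt(9), <v, e_2> = 1/sqrt(9).
Square and sum: Σ |<v, e_j>|^2 = 122/9.
Compute ||v||^2 = v·v = 19.
Deficit = 19 − 122/9 = 49/9 ≥ 0, confirming Bessel's inequality. (The deficit equals ||v − Σ <v,e_j> e_j||^2, the squared distance from v to span{e_j}.)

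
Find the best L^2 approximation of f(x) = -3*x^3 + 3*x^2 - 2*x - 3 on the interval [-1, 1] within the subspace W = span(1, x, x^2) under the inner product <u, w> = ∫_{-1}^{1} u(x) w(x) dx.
g(x) = 3*x^2 - 19*x/5 - 3

The best approximation g ∈ W is the orthogonal projection of f onto W. Writing g = a_0 + a_1 x + a_2 x^2, the coefficients solve the normal equations G · a = b where
  G_{ij} = <φ_i, φ_j> and b_i = <f, φ_i>, with φ_0 = 1, φ_1 = x, φ_2 = x^2.
G =
  [2, 0, 2/3]
  [0, 2/3, 0]
  [2/3, 0, 2/5],
b = (-4, -38/15, -4/5).
Solving gives a_0 = -3, a_1 = -19/5, a_2 = 3, so
  g(x) = 3*x^2 - 19*x/5 - 3.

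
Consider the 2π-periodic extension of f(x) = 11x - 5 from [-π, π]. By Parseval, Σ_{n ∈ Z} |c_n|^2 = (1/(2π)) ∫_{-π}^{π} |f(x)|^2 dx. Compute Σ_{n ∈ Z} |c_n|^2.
Σ |c_n|^2 = 121π^2/3 + 25

Expand and integrate term by term over [-π, π]:
  ∫ (11x)^2 dx = 121·(2π^3/3); ∫ 2·11·(-5)·x dx = 0 (odd integrand); ∫ (-5)^2 dx = 25·2π.
So (1/(2π)) ∫_{-π}^{π} (11x - 5)^2 dx = 121π^2/3 + 25 = 121π^2/3 + 25.
Parseval ⇒ Σ |c_n|^2 = 121π^2/3 + 25.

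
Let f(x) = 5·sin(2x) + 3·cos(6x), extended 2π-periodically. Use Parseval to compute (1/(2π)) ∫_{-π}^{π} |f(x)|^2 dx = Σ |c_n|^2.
Σ |c_n|^2 = 17

Expand |f|^2 and use orthogonality of {sin(nx), cos(mx)} on [-π, π]:
  ∫_{-π}^{π} sin(nx)^2 dx = π, ∫ cos(mx)^2 dx = π, and cross terms integrate to 0.
So ∫_{-π}^{π} f(x)^2 dx = 5^2 · π + 3^2 · π = (25 + 9)π.
Divide by 2π: (25 + 9)/2 = 17.
By Parseval, this equals Σ |c_n|^2.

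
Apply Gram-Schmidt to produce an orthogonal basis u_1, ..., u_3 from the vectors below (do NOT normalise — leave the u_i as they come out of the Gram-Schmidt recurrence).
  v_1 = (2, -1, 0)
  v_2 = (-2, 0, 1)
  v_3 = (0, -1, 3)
Orthogonal basis:
  u_1 = (2, -1, 0)
  u_2 = (-2/5, -4/5, 1)
  u_3 = (4/9, 8/9, 8/9)

Apply the Gram-Schmidt recurrence
  u_1 = v_1
  u_i = v_i − Σ_{j<i} ((v_i · u_j) / (u_j · u_j)) · u_j.

Step by step this gives:
  u_1 = (2, -1, 0)
  u_2 = (-2/5, -4/5, 1)
  u_3 = (4/9, 8/9, 8/9)

Orthogonality check:
  u_2 · u_1 = 0 (should be 0)
  u_3 · u_1 = 0 (should be 0)
  u_3 · u_2 = 0 (should be 0)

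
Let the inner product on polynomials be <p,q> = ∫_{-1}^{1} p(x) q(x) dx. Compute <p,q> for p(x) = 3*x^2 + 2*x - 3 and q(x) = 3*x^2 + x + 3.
<p,q> = -196/15

Expand the product: p(x)·q(x) = 9*x^4 + 9*x^3 + 2*x^2 + 3*x - 9.
∫_{-1}^{1} of each monomial x^k gives [2/(k+1) if k even, 0 if k odd]. Integrating term-by-term (or equivalently evaluating the antiderivative F(x) = 9*x^5/5 + 9*x^4/4 + 2*x^3/3 + 3*x^2/2 - 9*x at the endpoints):
  F(1) − F(−1) = -167/60 − (617/60) = -196/15.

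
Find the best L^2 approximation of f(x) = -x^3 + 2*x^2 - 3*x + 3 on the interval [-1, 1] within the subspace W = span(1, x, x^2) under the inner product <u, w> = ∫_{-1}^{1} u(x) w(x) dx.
g(x) = 2*x^2 - 18*x/5 + 3

The best approximation g ∈ W is the orthogonal projection of f onto W. Writing g = a_0 + a_1 x + a_2 x^2, the coefficients solve the normal equations G · a = b where
  G_{ij} = <φ_i, φ_j> and b_i = <f, φ_i>, with φ_0 = 1, φ_1 = x, φ_2 = x^2.
G =
  [2, 0, 2/3]
  [0, 2/3, 0]
  [2/3, 0, 2/5],
b = (22/3, -12/5, 14/5).
Solving gives a_0 = 3, a_1 = -18/5, a_2 = 2, so
  g(x) = 2*x^2 - 18*x/5 + 3.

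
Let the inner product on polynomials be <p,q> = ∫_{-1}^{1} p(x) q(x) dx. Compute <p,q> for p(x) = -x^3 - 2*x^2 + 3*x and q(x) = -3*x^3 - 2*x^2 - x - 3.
<p,q> = 44/35

Expand the product: p(x)·q(x) = 3*x^6 + 8*x^5 - 4*x^4 - x^3 + 3*x^2 - 9*x.
∫_{-1}^{1} of each monomial x^k gives [2/(k+1) if k even, 0 if k odd]. Integrating term-by-term (or equivalently evaluating the antiderivative F(x) = 3*x^7/7 + 4*x^6/3 - 4*x^5/5 - x^4/4 + x^3 - 9*x^2/2 at the endpoints):
  F(1) − F(−1) = -1171/420 − (-1699/420) = 44/35.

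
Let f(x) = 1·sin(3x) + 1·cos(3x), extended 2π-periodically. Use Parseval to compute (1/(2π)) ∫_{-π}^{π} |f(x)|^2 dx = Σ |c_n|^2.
Σ |c_n|^2 = 1

Expand |f|^2 and use orthogonality of {sin(nx), cos(mx)} on [-π, π]:
  ∫_{-π}^{π} sin(nx)^2 dx = π, ∫ cos(mx)^2 dx = π, and cross terms integrate to 0.
So ∫_{-π}^{π} f(x)^2 dx = 1^2 · π + 1^2 · π = (1 + 1)π.
Divide by 2π: (1 + 1)/2 = 1.
By Parseval, this equals Σ |c_n|^2.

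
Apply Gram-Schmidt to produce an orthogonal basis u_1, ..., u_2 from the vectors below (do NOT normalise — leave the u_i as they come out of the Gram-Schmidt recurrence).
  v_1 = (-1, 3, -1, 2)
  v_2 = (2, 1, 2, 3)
Orthogonal basis:
  u_1 = (-1, 3, -1, 2)
  u_2 = (7/3, 0, 7/3, 7/3)

Apply the Gram-Schmidt recurrence
  u_1 = v_1
  u_i = v_i − Σ_{j<i} ((v_i · u_j) / (u_j · u_j)) · u_j.

Step by step this gives:
  u_1 = (-1, 3, -1, 2)
  u_2 = (7/3, 0, 7/3, 7/3)

Orthogonality check:
  u_2 · u_1 = 0 (should be 0)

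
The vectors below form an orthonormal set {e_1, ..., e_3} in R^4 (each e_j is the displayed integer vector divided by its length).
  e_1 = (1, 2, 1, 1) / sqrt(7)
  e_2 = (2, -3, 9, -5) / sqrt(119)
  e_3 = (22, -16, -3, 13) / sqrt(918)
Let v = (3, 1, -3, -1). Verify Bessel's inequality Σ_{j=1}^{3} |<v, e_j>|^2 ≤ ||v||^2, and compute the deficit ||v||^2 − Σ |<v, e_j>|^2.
Σ |<v, e_j>|^2 = 148/27; ||v||^2 = 20; deficit = 392/27

Write each e_j = u_j / sqrt(<u_j, u_j>) where u_j is the displayed integer vector. Then <v, e_j> = <v, u_j> / sqrt(<u_j, u_j>), so |<v, e_j>|^2 = <v, u_j>^2 / <u_j, u_j>.
Coefficients: <v, e_1> = 1/sqrt(7), <v, e_2> = -19/sqrt(119), <v, e_3> = 46/sqrt(918).
Square and sum: Σ |<v, e_j>|^2 = 148/27.
Compute ||v||^2 = v·v = 20.
Deficit = 20 − 148/27 = 392/27 ≥ 0, confirming Bessel's inequality. (The deficit equals ||v − Σ <v,e_j> e_j||^2, the squared distance from v to span{e_j}.)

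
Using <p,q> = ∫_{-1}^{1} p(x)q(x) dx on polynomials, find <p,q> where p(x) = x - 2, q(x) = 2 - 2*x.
<p,q> = -28/3

Expand the product: p(x)·q(x) = -2*x^2 + 6*x - 4.
∫_{-1}^{1} of each monomial x^k gives [2/(k+1) if k even, 0 if k odd]. Integrating term-by-term (or equivalently evaluating the antiderivative F(x) = -2*x^3/3 + 3*x^2 - 4*x at the endpoints):
  F(1) − F(−1) = -5/3 − (23/3) = -28/3.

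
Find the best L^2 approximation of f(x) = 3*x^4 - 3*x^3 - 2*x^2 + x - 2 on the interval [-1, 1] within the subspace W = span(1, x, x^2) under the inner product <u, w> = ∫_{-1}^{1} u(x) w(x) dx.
g(x) = 4*x^2/7 - 4*x/5 - 79/35

The best approximation g ∈ W is the orthogonal projection of f onto W. Writing g = a_0 + a_1 x + a_2 x^2, the coefficients solve the normal equations G · a = b where
  G_{ij} = <φ_i, φ_j> and b_i = <f, φ_i>, with φ_0 = 1, φ_1 = x, φ_2 = x^2.
G =
  [2, 0, 2/3]
  [0, 2/3, 0]
  [2/3, 0, 2/5],
b = (-62/15, -8/15, -134/105).
Solving gives a_0 = -79/35, a_1 = -4/5, a_2 = 4/7, so
  g(x) = 4*x^2/7 - 4*x/5 - 79/35.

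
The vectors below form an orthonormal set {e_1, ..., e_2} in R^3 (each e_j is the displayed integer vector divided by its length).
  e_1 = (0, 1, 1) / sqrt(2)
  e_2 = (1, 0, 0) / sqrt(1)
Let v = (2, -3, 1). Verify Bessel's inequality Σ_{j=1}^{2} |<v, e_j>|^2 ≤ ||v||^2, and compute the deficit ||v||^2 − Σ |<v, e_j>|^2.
Σ |<v, e_j>|^2 = 6; ||v||^2 = 14; deficit = 8

Write each e_j = u_j / sqrt(<u_j, u_j>) where u_j is the displayed integer vector. Then <v, e_j> = <v, u_j> / sqrt(<u_j, u_j>), so |<v, e_j>|^2 = <v, u_j>^2 / <u_j, u_j>.
Coefficients: <v, e_1> = -2/sqrt(2), <v, e_2> = 2/sqrt(1).
Square and sum: Σ |<v, e_j>|^2 = 6.
Compute ||v||^2 = v·v = 14.
Deficit = 14 − 6 = 8 ≥ 0, confirming Bessel's inequality. (The deficit equals ||v − Σ <v,e_j> e_j||^2, the squared distance from v to span{e_j}.)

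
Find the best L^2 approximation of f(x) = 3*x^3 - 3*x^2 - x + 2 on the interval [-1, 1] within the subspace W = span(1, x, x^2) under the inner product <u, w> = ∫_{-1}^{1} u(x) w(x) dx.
g(x) = -3*x^2 + 4*x/5 + 2

The best approximation g ∈ W is the orthogonal projection of f onto W. Writing g = a_0 + a_1 x + a_2 x^2, the coefficients solve the normal equations G · a = b where
  G_{ij} = <φ_i, φ_j> and b_i = <f, φ_i>, with φ_0 = 1, φ_1 = x, φ_2 = x^2.
G =
  [2, 0, 2/3]
  [0, 2/3, 0]
  [2/3, 0, 2/5],
b = (2, 8/15, 2/15).
Solving gives a_0 = 2, a_1 = 4/5, a_2 = -3, so
  g(x) = -3*x^2 + 4*x/5 + 2.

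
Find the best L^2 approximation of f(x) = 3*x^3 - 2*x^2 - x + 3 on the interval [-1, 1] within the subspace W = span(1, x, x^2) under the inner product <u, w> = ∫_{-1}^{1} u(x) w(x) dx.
g(x) = -2*x^2 + 4*x/5 + 3

The best approximation g ∈ W is the orthogonal projection of f onto W. Writing g = a_0 + a_1 x + a_2 x^2, the coefficients solve the normal equations G · a = b where
  G_{ij} = <φ_i, φ_j> and b_i = <f, φ_i>, with φ_0 = 1, φ_1 = x, φ_2 = x^2.
G =
  [2, 0, 2/3]
  [0, 2/3, 0]
  [2/3, 0, 2/5],
b = (14/3, 8/15, 6/5).
Solving gives a_0 = 3, a_1 = 4/5, a_2 = -2, so
  g(x) = -2*x^2 + 4*x/5 + 3.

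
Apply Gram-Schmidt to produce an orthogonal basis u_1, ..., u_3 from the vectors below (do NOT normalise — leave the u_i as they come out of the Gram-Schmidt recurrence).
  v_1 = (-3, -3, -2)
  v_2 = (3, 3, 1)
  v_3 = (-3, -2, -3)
Orthogonal basis:
  u_1 = (-3, -3, -2)
  u_2 = (3/11, 3/11, -9/11)
  u_3 = (-1/2, 1/2, 0)

Apply the Gram-Schmidt recurrence
  u_1 = v_1
  u_i = v_i − Σ_{j<i} ((v_i · u_j) / (u_j · u_j)) · u_j.

Step by step this gives:
  u_1 = (-3, -3, -2)
  u_2 = (3/11, 3/11, -9/11)
  u_3 = (-1/2, 1/2, 0)

Orthogonality check:
  u_2 · u_1 = 0 (should be 0)
  u_3 · u_1 = 0 (should be 0)
  u_3 · u_2 = 0 (should be 0)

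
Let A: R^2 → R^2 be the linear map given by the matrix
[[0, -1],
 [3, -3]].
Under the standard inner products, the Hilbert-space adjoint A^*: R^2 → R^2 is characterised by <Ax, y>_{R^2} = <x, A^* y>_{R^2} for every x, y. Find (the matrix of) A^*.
A^* = A^T =
[[0, 3],
 [-1, -3]]

For real matrices with standard dot products, the defining identity <Ax, y> = <x, A^* y> gives (Ax)^T y = x^T (A^*) y, i.e. x^T A^T y = x^T (A^*) y. Since this holds for all x, y, we must have A^* = A^T. Therefore
A^* =
[[0, 3],
 [-1, -3]].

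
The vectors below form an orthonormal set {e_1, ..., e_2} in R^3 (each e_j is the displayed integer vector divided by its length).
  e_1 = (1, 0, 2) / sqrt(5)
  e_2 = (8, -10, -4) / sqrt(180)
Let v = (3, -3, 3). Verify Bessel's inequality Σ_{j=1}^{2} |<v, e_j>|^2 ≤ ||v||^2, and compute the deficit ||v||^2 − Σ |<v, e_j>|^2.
Σ |<v, e_j>|^2 = 26; ||v||^2 = 27; deficit = 1

Write each e_j = u_j / sqrt(<u_j, u_j>) where u_j is the displayed integer vector. Then <v, e_j> = <v, u_j> / sqrt(<u_j, u_j>), so |<v, e_j>|^2 = <v, u_j>^2 / <u_j, u_j>.
Coefficients: <v, e_1> = 9/sqrt(5), <v, e_2> = 42/sqrt(180).
Square and sum: Σ |<v, e_j>|^2 = 26.
Compute ||v||^2 = v·v = 27.
Deficit = 27 − 26 = 1 ≥ 0, confirming Bessel's inequality. (The deficit equals ||v − Σ <v,e_j> e_j||^2, the squared distance from v to span{e_j}.)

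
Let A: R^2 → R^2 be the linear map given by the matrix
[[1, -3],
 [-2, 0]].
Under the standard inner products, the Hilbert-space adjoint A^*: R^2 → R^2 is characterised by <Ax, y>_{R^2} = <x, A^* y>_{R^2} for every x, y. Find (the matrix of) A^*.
A^* = A^T =
[[1, -2],
 [-3, 0]]

For real matrices with standard dot products, the defining identity <Ax, y> = <x, A^* y> gives (Ax)^T y = x^T (A^*) y, i.e. x^T A^T y = x^T (A^*) y. Since this holds for all x, y, we must have A^* = A^T. Therefore
A^* =
[[1, -2],
 [-3, 0]].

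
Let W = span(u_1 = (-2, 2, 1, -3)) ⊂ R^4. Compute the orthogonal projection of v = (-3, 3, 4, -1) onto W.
proj_W(v) = (-19/9, 19/9, 19/18, -19/6)

Set up U = [u_1 | ... | u_1] ∈ R^(4×1). The projector onto W = col(U) is P = U (U^T U)^(-1) U^T.
Compute U^T U =
  [18],
and U^T v = (19).
Solve U^T U · c = U^T v for the coefficients: c = (19/18). The projection is proj_W(v) = U c.
Check: (v - proj_W(v)) · u_1 = 0  (should be 0).
Result: proj_W(v) = (-19/9, 19/9, 19/18, -19/6).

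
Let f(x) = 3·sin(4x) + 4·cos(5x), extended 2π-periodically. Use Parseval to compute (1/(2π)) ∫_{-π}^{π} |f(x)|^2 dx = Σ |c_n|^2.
Σ |c_n|^2 = 25/2

Expand |f|^2 and use orthogonality of {sin(nx), cos(mx)} on [-π, π]:
  ∫_{-π}^{π} sin(nx)^2 dx = π, ∫ cos(mx)^2 dx = π, and cross terms integrate to 0.
So ∫_{-π}^{π} f(x)^2 dx = 3^2 · π + 4^2 · π = (9 + 16)π.
Divide by 2π: (9 + 16)/2 = 25/2.
By Parseval, this equals Σ |c_n|^2.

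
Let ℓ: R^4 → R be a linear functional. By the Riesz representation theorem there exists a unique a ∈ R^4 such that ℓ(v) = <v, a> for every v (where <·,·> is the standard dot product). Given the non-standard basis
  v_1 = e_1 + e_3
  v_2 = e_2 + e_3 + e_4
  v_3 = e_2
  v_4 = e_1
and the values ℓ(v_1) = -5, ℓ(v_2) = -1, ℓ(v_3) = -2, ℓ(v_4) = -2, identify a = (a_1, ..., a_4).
a = (-2, -2, -3, 4)

Write a = (a_1, ..., a_4) in the standard basis. For each basis vector v_i, ℓ(v_i) = <v_i, a> is a linear equation in the a_j's. Collect the n equations into a matrix system V a = ℓ, where row i of V is v_i (expressed in the standard basis). Since V is invertible (lower-triangular with 1s on the diagonal, up to permutation), solve by back-substitution:
  V =
[[1, 0, 1, 0],
 [0, 1, 1, 1],
 [0, 1, 0, 0],
 [1, 0, 0, 0]]
  V a = (-5, -1, -2, -2)
Solving gives a = (-2, -2, -3, 4).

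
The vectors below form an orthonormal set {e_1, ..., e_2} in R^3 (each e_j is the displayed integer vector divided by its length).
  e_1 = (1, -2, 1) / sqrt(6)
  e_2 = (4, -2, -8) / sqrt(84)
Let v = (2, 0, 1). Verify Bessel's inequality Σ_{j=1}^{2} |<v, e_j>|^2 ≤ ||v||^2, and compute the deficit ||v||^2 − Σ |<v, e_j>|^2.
Σ |<v, e_j>|^2 = 3/2; ||v||^2 = 5; deficit = 7/2

Write each e_j = u_j / sqrt(<u_j, u_j>) where u_j is the displayed integer vector. Then <v, e_j> = <v, u_j> / sqrt(<u_j, u_j>), so |<v, e_j>|^2 = <v, u_j>^2 / <u_j, u_j>.
Coefficients: <v, e_1> = 3/sqrt(6), <v, e_2> = 0/sqrt(84).
Square and sum: Σ |<v, e_j>|^2 = 3/2.
Compute ||v||^2 = v·v = 5.
Deficit = 5 − 3/2 = 7/2 ≥ 0, confirming Bessel's inequality. (The deficit equals ||v − Σ <v,e_j> e_j||^2, the squared distance from v to span{e_j}.)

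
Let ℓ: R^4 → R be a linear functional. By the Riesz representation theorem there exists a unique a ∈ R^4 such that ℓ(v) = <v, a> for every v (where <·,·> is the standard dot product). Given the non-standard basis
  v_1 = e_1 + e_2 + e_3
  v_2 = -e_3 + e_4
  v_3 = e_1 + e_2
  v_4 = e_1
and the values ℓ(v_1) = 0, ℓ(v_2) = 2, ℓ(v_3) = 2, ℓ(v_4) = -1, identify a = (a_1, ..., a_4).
a = (-1, 3, -2, 0)

Write a = (a_1, ..., a_4) in the standard basis. For each basis vector v_i, ℓ(v_i) = <v_i, a> is a linear equation in the a_j's. Collect the n equations into a matrix system V a = ℓ, where row i of V is v_i (expressed in the standard basis). Since V is invertible (lower-triangular with 1s on the diagonal, up to permutation), solve by back-substitution:
  V =
[[1, 1, 1, 0],
 [0, 0, -1, 1],
 [1, 1, 0, 0],
 [1, 0, 0, 0]]
  V a = (0, 2, 2, -1)
Solving gives a = (-1, 3, -2, 0).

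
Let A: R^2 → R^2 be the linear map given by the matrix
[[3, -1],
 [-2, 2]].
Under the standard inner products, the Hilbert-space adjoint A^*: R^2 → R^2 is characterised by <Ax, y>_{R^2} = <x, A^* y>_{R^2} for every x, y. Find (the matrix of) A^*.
A^* = A^T =
[[3, -2],
 [-1, 2]]

For real matrices with standard dot products, the defining identity <Ax, y> = <x, A^* y> gives (Ax)^T y = x^T (A^*) y, i.e. x^T A^T y = x^T (A^*) y. Since this holds for all x, y, we must have A^* = A^T. Therefore
A^* =
[[3, -2],
 [-1, 2]].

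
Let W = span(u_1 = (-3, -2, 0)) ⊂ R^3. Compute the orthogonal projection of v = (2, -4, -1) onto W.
proj_W(v) = (-6/13, -4/13, 0)

Set up U = [u_1 | ... | u_1] ∈ R^(3×1). The projector onto W = col(U) is P = U (U^T U)^(-1) U^T.
Compute U^T U =
  [13],
and U^T v = (2).
Solve U^T U · c = U^T v for the coefficients: c = (2/13). The projection is proj_W(v) = U c.
Check: (v - proj_W(v)) · u_1 = 0  (should be 0).
Result: proj_W(v) = (-6/13, -4/13, 0).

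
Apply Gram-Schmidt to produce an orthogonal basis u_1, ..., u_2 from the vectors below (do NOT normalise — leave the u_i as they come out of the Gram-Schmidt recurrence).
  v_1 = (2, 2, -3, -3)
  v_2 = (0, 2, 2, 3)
Orthogonal basis:
  u_1 = (2, 2, -3, -3)
  u_2 = (11/13, 37/13, 19/26, 45/26)

Apply the Gram-Schmidt recurrence
  u_1 = v_1
  u_i = v_i − Σ_{j<i} ((v_i · u_j) / (u_j · u_j)) · u_j.

Step by step this gives:
  u_1 = (2, 2, -3, -3)
  u_2 = (11/13, 37/13, 19/26, 45/26)

Orthogonality check:
  u_2 · u_1 = 0 (should be 0)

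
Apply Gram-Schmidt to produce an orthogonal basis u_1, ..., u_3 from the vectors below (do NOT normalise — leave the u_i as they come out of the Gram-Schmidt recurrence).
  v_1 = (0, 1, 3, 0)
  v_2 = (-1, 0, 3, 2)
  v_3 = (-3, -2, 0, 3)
Orthogonal basis:
  u_1 = (0, 1, 3, 0)
  u_2 = (-1, -9/10, 3/10, 2)
  u_3 = (-69/59, -9/59, 3/59, -39/59)

Apply the Gram-Schmidt recurrence
  u_1 = v_1
  u_i = v_i − Σ_{j<i} ((v_i · u_j) / (u_j · u_j)) · u_j.

Step by step this gives:
  u_1 = (0, 1, 3, 0)
  u_2 = (-1, -9/10, 3/10, 2)
  u_3 = (-69/59, -9/59, 3/59, -39/59)

Orthogonality check:
  u_2 · u_1 = 0 (should be 0)
  u_3 · u_1 = 0 (should be 0)
  u_3 · u_2 = 0 (should be 0)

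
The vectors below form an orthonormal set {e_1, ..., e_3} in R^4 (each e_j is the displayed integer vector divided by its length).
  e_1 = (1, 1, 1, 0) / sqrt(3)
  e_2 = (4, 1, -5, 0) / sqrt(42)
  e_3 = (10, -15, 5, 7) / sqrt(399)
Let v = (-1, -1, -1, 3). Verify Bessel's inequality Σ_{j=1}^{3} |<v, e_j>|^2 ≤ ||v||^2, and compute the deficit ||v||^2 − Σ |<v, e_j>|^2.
Σ |<v, e_j>|^2 = 78/19; ||v||^2 = 12; deficit = 150/19

Write each e_j = u_j / sqrt(<u_j, u_j>) where u_j is the displayed integer vector. Then <v, e_j> = <v, u_j> / sqrt(<u_j, u_j>), so |<v, e_j>|^2 = <v, u_j>^2 / <u_j, u_j>.
Coefficients: <v, e_1> = -3/sqrt(3), <v, e_2> = 0/sqrt(42), <v, e_3> = 21/sqrt(399).
Square and sum: Σ |<v, e_j>|^2 = 78/19.
Compute ||v||^2 = v·v = 12.
Deficit = 12 − 78/19 = 150/19 ≥ 0, confirming Bessel's inequality. (The deficit equals ||v − Σ <v,e_j> e_j||^2, the squared distance from v to span{e_j}.)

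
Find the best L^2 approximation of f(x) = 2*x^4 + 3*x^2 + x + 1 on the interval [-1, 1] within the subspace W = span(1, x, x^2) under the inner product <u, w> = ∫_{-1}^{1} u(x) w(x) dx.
g(x) = 33*x^2/7 + x + 29/35

The best approximation g ∈ W is the orthogonal projection of f onto W. Writing g = a_0 + a_1 x + a_2 x^2, the coefficients solve the normal equations G · a = b where
  G_{ij} = <φ_i, φ_j> and b_i = <f, φ_i>, with φ_0 = 1, φ_1 = x, φ_2 = x^2.
G =
  [2, 0, 2/3]
  [0, 2/3, 0]
  [2/3, 0, 2/5],
b = (24/5, 2/3, 256/105).
Solving gives a_0 = 29/35, a_1 = 1, a_2 = 33/7, so
  g(x) = 33*x^2/7 + x + 29/35.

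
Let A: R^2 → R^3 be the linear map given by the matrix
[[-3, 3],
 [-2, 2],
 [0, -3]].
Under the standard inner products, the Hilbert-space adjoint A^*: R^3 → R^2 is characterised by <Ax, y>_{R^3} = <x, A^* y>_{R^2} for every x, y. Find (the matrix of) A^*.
A^* = A^T =
[[-3, -2, 0],
 [3, 2, -3]]

For real matrices with standard dot products, the defining identity <Ax, y> = <x, A^* y> gives (Ax)^T y = x^T (A^*) y, i.e. x^T A^T y = x^T (A^*) y. Since this holds for all x, y, we must have A^* = A^T. Therefore
A^* =
[[-3, -2, 0],
 [3, 2, -3]].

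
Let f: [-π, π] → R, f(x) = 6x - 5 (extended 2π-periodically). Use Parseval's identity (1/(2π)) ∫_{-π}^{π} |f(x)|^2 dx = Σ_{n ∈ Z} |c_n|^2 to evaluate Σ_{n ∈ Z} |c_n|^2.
Σ |c_n|^2 = 12π^2 + 25

Expand and integrate term by term over [-π, π]:
  ∫ (6x)^2 dx = 36·(2π^3/3); ∫ 2·6·(-5)·x dx = 0 (odd integrand); ∫ (-5)^2 dx = 25·2π.
So (1/(2π)) ∫_{-π}^{π} (6x - 5)^2 dx = 36π^2/3 + 25 = 12π^2 + 25.
Parseval ⇒ Σ |c_n|^2 = 12π^2 + 25.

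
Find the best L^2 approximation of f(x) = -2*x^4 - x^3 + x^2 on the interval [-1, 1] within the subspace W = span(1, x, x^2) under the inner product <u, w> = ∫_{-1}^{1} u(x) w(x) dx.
g(x) = -5*x^2/7 - 3*x/5 + 6/35

The best approximation g ∈ W is the orthogonal projection of f onto W. Writing g = a_0 + a_1 x + a_2 x^2, the coefficients solve the normal equations G · a = b where
  G_{ij} = <φ_i, φ_j> and b_i = <f, φ_i>, with φ_0 = 1, φ_1 = x, φ_2 = x^2.
G =
  [2, 0, 2/3]
  [0, 2/3, 0]
  [2/3, 0, 2/5],
b = (-2/15, -2/5, -6/35).
Solving gives a_0 = 6/35, a_1 = -3/5, a_2 = -5/7, so
  g(x) = -5*x^2/7 - 3*x/5 + 6/35.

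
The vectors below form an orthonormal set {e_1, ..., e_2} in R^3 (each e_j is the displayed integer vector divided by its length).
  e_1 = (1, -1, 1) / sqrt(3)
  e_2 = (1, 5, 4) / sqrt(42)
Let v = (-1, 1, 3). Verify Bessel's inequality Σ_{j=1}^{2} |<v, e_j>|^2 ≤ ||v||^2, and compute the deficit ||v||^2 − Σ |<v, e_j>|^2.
Σ |<v, e_j>|^2 = 45/7; ||v||^2 = 11; deficit = 32/7

Write each e_j = u_j / sqrt(<u_j, u_j>) where u_j is the displayed integer vector. Then <v, e_j> = <v, u_j> / sqrt(<u_j, u_j>), so |<v, e_j>|^2 = <v, u_j>^2 / <u_j, u_j>.
Coefficients: <v, e_1> = 1/sqrt(3), <v, e_2> = 16/sqrt(42).
Square and sum: Σ |<v, e_j>|^2 = 45/7.
Compute ||v||^2 = v·v = 11.
Deficit = 11 − 45/7 = 32/7 ≥ 0, confirming Bessel's inequality. (The deficit equals ||v − Σ <v,e_j> e_j||^2, the squared distance from v to span{e_j}.)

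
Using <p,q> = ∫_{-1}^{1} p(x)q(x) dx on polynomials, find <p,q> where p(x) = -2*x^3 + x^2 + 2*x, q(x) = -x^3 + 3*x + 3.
<p,q> = 118/35

Expand the product: p(x)·q(x) = 2*x^6 - x^5 - 8*x^4 - 3*x^3 + 9*x^2 + 6*x.
∫_{-1}^{1} of each monomial x^k gives [2/(k+1) if k even, 0 if k odd]. Integrating term-by-term (or equivalently evaluating the antiderivative F(x) = 2*x^7/7 - x^6/6 - 8*x^5/5 - 3*x^4/4 + 3*x^3 + 3*x^2 at the endpoints):
  F(1) − F(−1) = 1583/420 − (167/420) = 118/35.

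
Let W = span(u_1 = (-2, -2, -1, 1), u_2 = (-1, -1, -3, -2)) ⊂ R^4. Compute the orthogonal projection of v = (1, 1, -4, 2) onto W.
proj_W(v) = (-2/5, -2/5, -6/5, -4/5)

Set up U = [u_1 | ... | u_2] ∈ R^(4×2). The projector onto W = col(U) is P = U (U^T U)^(-1) U^T.
Compute U^T U =
  [10, 5]
  [5, 15],
and U^T v = (2, 6).
Solve U^T U · c = U^T v for the coefficients: c = (0, 2/5). The projection is proj_W(v) = U c.
Check: (v - proj_W(v)) · u_1 = 0  (should be 0).
Check: (v - proj_W(v)) · u_2 = 0  (should be 0).
Result: proj_W(v) = (-2/5, -2/5, -6/5, -4/5).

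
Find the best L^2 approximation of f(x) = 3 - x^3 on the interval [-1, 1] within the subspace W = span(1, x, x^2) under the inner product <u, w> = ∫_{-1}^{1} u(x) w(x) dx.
g(x) = 3 - 3*x/5

The best approximation g ∈ W is the orthogonal projection of f onto W. Writing g = a_0 + a_1 x + a_2 x^2, the coefficients solve the normal equations G · a = b where
  G_{ij} = <φ_i, φ_j> and b_i = <f, φ_i>, with φ_0 = 1, φ_1 = x, φ_2 = x^2.
G =
  [2, 0, 2/3]
  [0, 2/3, 0]
  [2/3, 0, 2/5],
b = (6, -2/5, 2).
Solving gives a_0 = 3, a_1 = -3/5, a_2 = 0, so
  g(x) = 3 - 3*x/5.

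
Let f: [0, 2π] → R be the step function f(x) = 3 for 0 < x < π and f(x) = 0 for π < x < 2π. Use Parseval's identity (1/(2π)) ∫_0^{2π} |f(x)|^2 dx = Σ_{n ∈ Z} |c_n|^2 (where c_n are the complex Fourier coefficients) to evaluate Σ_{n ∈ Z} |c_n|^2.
Σ |c_n|^2 = 9/2

Parseval equates the L^2 energy of f (normalised by 1/(2π)) with the ℓ^2 sum of its Fourier coefficients: (1/(2π)) ∫_0^{2π} |f|^2 = Σ |c_n|^2.
Compute the left side: (1/(2π)) [∫_0^π 3^2 dx + ∫_π^{2π} 0^2 dx] = (1/(2π)) · (9π + 0π) = (9 + 0)/2 = 9/2.
So Σ_{n ∈ Z} |c_n|^2 = 9/2.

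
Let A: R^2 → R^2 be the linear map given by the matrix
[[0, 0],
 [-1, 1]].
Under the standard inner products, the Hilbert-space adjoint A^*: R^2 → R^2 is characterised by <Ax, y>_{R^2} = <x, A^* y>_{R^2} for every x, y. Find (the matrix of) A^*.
A^* = A^T =
[[0, -1],
 [0, 1]]

For real matrices with standard dot products, the defining identity <Ax, y> = <x, A^* y> gives (Ax)^T y = x^T (A^*) y, i.e. x^T A^T y = x^T (A^*) y. Since this holds for all x, y, we must have A^* = A^T. Therefore
A^* =
[[0, -1],
 [0, 1]].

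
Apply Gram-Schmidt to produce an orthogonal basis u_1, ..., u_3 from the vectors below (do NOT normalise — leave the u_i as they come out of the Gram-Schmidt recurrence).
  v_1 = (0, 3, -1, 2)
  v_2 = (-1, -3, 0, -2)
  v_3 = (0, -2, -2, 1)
Orthogonal basis:
  u_1 = (0, 3, -1, 2)
  u_2 = (-1, -3/14, -13/14, -1/7)
  u_3 = (10/9, -4/3, -10/9, 13/9)

Apply the Gram-Schmidt recurrence
  u_1 = v_1
  u_i = v_i − Σ_{j<i} ((v_i · u_j) / (u_j · u_j)) · u_j.

Step by step this gives:
  u_1 = (0, 3, -1, 2)
  u_2 = (-1, -3/14, -13/14, -1/7)
  u_3 = (10/9, -4/3, -10/9, 13/9)

Orthogonality check:
  u_2 · u_1 = 0 (should be 0)
  u_3 · u_1 = 0 (should be 0)
  u_3 · u_2 = 0 (should be 0)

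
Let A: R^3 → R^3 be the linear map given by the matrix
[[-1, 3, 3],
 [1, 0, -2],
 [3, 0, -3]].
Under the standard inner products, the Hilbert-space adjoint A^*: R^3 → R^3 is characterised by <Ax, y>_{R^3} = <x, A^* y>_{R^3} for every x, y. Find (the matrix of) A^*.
A^* = A^T =
[[-1, 1, 3],
 [3, 0, 0],
 [3, -2, -3]]

For real matrices with standard dot products, the defining identity <Ax, y> = <x, A^* y> gives (Ax)^T y = x^T (A^*) y, i.e. x^T A^T y = x^T (A^*) y. Since this holds for all x, y, we must have A^* = A^T. Therefore
A^* =
[[-1, 1, 3],
 [3, 0, 0],
 [3, -2, -3]].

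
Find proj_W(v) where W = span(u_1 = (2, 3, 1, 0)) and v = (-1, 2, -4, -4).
proj_W(v) = (0, 0, 0, 0)

Set up U = [u_1 | ... | u_1] ∈ R^(4×1). The projector onto W = col(U) is P = U (U^T U)^(-1) U^T.
Compute U^T U =
  [14],
and U^T v = (0).
Solve U^T U · c = U^T v for the coefficients: c = (0). The projection is proj_W(v) = U c.
Check: (v - proj_W(v)) · u_1 = 0  (should be 0).
Result: proj_W(v) = (0, 0, 0, 0).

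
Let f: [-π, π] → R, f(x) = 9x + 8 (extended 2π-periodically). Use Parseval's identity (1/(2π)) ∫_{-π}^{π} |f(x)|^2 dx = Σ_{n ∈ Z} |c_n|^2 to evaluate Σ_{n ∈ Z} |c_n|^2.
Σ |c_n|^2 = 27π^2 + 64

Expand and integrate term by term over [-π, π]:
  ∫ (9x)^2 dx = 81·(2π^3/3); ∫ 2·9·(8)·x dx = 0 (odd integrand); ∫ 8^2 dx = 64·2π.
So (1/(2π)) ∫_{-π}^{π} (9x + 8)^2 dx = 81π^2/3 + 64 = 27π^2 + 64.
Parseval ⇒ Σ |c_n|^2 = 27π^2 + 64.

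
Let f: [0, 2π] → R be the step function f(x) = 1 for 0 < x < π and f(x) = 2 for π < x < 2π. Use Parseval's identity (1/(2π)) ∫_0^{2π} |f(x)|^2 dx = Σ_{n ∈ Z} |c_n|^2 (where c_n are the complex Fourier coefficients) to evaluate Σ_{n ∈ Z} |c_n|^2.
Σ |c_n|^2 = 5/2

Parseval equates the L^2 energy of f (normalised by 1/(2π)) with the ℓ^2 sum of its Fourier coefficients: (1/(2π)) ∫_0^{2π} |f|^2 = Σ |c_n|^2.
Compute the left side: (1/(2π)) [∫_0^π 1^2 dx + ∫_π^{2π} 2^2 dx] = (1/(2π)) · (1π + 4π) = (1 + 4)/2 = 5/2.
So Σ_{n ∈ Z} |c_n|^2 = 5/2.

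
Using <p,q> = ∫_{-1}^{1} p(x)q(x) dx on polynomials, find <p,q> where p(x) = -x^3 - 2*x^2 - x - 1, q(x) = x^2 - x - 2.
<p,q> = 94/15

Expand the product: p(x)·q(x) = -x^5 - x^4 + 3*x^3 + 4*x^2 + 3*x + 2.
∫_{-1}^{1} of each monomial x^k gives [2/(k+1) if k even, 0 if k odd]. Integrating term-by-term (or equivalently evaluating the antiderivative F(x) = -x^6/6 - x^5/5 + 3*x^4/4 + 4*x^3/3 + 3*x^2/2 + 2*x at the endpoints):
  F(1) − F(−1) = 313/60 − (-21/20) = 94/15.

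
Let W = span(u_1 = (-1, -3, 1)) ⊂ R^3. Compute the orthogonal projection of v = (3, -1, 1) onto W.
proj_W(v) = (-1/11, -3/11, 1/11)

Set up U = [u_1 | ... | u_1] ∈ R^(3×1). The projector onto W = col(U) is P = U (U^T U)^(-1) U^T.
Compute U^T U =
  [11],
and U^T v = (1).
Solve U^T U · c = U^T v for the coefficients: c = (1/11). The projection is proj_W(v) = U c.
Check: (v - proj_W(v)) · u_1 = 0  (should be 0).
Result: proj_W(v) = (-1/11, -3/11, 1/11).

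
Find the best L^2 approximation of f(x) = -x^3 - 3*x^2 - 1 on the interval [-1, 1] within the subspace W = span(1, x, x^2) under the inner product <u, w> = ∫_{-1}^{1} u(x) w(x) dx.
g(x) = -3*x^2 - 3*x/5 - 1

The best approximation g ∈ W is the orthogonal projection of f onto W. Writing g = a_0 + a_1 x + a_2 x^2, the coefficients solve the normal equations G · a = b where
  G_{ij} = <φ_i, φ_j> and b_i = <f, φ_i>, with φ_0 = 1, φ_1 = x, φ_2 = x^2.
G =
  [2, 0, 2/3]
  [0, 2/3, 0]
  [2/3, 0, 2/5],
b = (-4, -2/5, -28/15).
Solving gives a_0 = -1, a_1 = -3/5, a_2 = -3, so
  g(x) = -3*x^2 - 3*x/5 - 1.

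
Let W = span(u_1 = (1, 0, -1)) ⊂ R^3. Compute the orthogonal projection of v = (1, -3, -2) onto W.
proj_W(v) = (3/2, 0, -3/2)

Set up U = [u_1 | ... | u_1] ∈ R^(3×1). The projector onto W = col(U) is P = U (U^T U)^(-1) U^T.
Compute U^T U =
  [2],
and U^T v = (3).
Solve U^T U · c = U^T v for the coefficients: c = (3/2). The projection is proj_W(v) = U c.
Check: (v - proj_W(v)) · u_1 = 0  (should be 0).
Result: proj_W(v) = (3/2, 0, -3/2).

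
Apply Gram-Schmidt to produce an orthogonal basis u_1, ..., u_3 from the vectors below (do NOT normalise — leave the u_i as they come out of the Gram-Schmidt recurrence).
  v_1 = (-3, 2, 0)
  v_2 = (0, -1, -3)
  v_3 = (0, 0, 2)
Orthogonal basis:
  u_1 = (-3, 2, 0)
  u_2 = (-6/13, -9/13, -3)
  u_3 = (-2/7, -3/7, 1/7)

Apply the Gram-Schmidt recurrence
  u_1 = v_1
  u_i = v_i − Σ_{j<i} ((v_i · u_j) / (u_j · u_j)) · u_j.

Step by step this gives:
  u_1 = (-3, 2, 0)
  u_2 = (-6/13, -9/13, -3)
  u_3 = (-2/7, -3/7, 1/7)

Orthogonality check:
  u_2 · u_1 = 0 (should be 0)
  u_3 · u_1 = 0 (should be 0)
  u_3 · u_2 = 0 (should be 0)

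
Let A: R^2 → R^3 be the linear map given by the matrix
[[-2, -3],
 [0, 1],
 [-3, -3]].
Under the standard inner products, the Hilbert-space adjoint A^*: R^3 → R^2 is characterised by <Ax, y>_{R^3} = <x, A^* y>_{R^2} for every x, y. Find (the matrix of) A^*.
A^* = A^T =
[[-2, 0, -3],
 [-3, 1, -3]]

For real matrices with standard dot products, the defining identity <Ax, y> = <x, A^* y> gives (Ax)^T y = x^T (A^*) y, i.e. x^T A^T y = x^T (A^*) y. Since this holds for all x, y, we must have A^* = A^T. Therefore
A^* =
[[-2, 0, -3],
 [-3, 1, -3]].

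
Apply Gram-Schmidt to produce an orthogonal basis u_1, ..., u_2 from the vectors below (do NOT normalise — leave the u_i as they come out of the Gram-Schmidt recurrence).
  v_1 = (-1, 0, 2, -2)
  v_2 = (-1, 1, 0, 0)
Orthogonal basis:
  u_1 = (-1, 0, 2, -2)
  u_2 = (-8/9, 1, -2/9, 2/9)

Apply the Gram-Schmidt recurrence
  u_1 = v_1
  u_i = v_i − Σ_{j<i} ((v_i · u_j) / (u_j · u_j)) · u_j.

Step by step this gives:
  u_1 = (-1, 0, 2, -2)
  u_2 = (-8/9, 1, -2/9, 2/9)

Orthogonality check:
  u_2 · u_1 = 0 (should be 0)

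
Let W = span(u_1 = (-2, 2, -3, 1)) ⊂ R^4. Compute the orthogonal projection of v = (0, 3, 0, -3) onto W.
proj_W(v) = (-1/3, 1/3, -1/2, 1/6)

Set up U = [u_1 | ... | u_1] ∈ R^(4×1). The projector onto W = col(U) is P = U (U^T U)^(-1) U^T.
Compute U^T U =
  [18],
and U^T v = (3).
Solve U^T U · c = U^T v for the coefficients: c = (1/6). The projection is proj_W(v) = U c.
Check: (v - proj_W(v)) · u_1 = 0  (should be 0).
Result: proj_W(v) = (-1/3, 1/3, -1/2, 1/6).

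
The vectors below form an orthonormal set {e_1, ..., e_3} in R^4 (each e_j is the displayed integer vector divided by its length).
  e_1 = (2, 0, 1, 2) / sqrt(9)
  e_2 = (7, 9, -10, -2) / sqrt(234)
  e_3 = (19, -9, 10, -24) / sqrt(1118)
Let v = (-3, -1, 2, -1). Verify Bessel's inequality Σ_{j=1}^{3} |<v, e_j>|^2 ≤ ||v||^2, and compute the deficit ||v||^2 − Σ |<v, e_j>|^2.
Σ |<v, e_j>|^2 = 596/43; ||v||^2 = 15; deficit = 49/43

Write each e_j = u_j / sqrt(<u_j, u_j>) where u_j is the displayed integer vector. Then <v, e_j> = <v, u_j> / sqrt(<u_j, u_j>), so |<v, e_j>|^2 = <v, u_j>^2 / <u_j, u_j>.
Coefficients: <v, e_1> = -6/sqrt(9), <v, e_2> = -48/sqrt(234), <v, e_3> = -4/sqrt(1118).
Square and sum: Σ |<v, e_j>|^2 = 596/43.
Compute ||v||^2 = v·v = 15.
Deficit = 15 − 596/43 = 49/43 ≥ 0, confirming Bessel's inequality. (The deficit equals ||v − Σ <v,e_j> e_j||^2, the squared distance from v to span{e_j}.)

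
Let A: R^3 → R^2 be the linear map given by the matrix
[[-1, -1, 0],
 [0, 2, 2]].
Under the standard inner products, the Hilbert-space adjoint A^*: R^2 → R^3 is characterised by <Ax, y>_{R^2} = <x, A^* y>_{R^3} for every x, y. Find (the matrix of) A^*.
A^* = A^T =
[[-1, 0],
 [-1, 2],
 [0, 2]]

For real matrices with standard dot products, the defining identity <Ax, y> = <x, A^* y> gives (Ax)^T y = x^T (A^*) y, i.e. x^T A^T y = x^T (A^*) y. Since this holds for all x, y, we must have A^* = A^T. Therefore
A^* =
[[-1, 0],
 [-1, 2],
 [0, 2]].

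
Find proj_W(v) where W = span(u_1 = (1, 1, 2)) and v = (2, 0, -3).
proj_W(v) = (-2/3, -2/3, -4/3)

Set up U = [u_1 | ... | u_1] ∈ R^(3×1). The projector onto W = col(U) is P = U (U^T U)^(-1) U^T.
Compute U^T U =
  [6],
and U^T v = (-4).
Solve U^T U · c = U^T v for the coefficients: c = (-2/3). The projection is proj_W(v) = U c.
Check: (v - proj_W(v)) · u_1 = 0  (should be 0).
Result: proj_W(v) = (-2/3, -2/3, -4/3).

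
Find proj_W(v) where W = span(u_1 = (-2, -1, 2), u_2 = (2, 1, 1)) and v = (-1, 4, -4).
proj_W(v) = (4/5, 2/5, -4)

Set up U = [u_1 | ... | u_2] ∈ R^(3×2). The projector onto W = col(U) is P = U (U^T U)^(-1) U^T.
Compute U^T U =
  [9, -3]
  [-3, 6],
and U^T v = (-10, -2).
Solve U^T U · c = U^T v for the coefficients: c = (-22/15, -16/15). The projection is proj_W(v) = U c.
Check: (v - proj_W(v)) · u_1 = 0  (should be 0).
Check: (v - proj_W(v)) · u_2 = 0  (should be 0).
Result: proj_W(v) = (4/5, 2/5, -4).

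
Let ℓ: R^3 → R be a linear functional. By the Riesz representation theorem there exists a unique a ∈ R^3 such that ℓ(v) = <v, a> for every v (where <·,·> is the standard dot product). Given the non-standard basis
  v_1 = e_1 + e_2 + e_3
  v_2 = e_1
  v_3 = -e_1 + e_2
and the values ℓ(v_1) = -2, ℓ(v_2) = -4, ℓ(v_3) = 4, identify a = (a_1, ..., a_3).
a = (-4, 0, 2)

Write a = (a_1, ..., a_3) in the standard basis. For each basis vector v_i, ℓ(v_i) = <v_i, a> is a linear equation in the a_j's. Collect the n equations into a matrix system V a = ℓ, where row i of V is v_i (expressed in the standard basis). Since V is invertible (lower-triangular with 1s on the diagonal, up to permutation), solve by back-substitution:
  V =
[[1, 1, 1],
 [1, 0, 0],
 [-1, 1, 0]]
  V a = (-2, -4, 4)
Solving gives a = (-4, 0, 2).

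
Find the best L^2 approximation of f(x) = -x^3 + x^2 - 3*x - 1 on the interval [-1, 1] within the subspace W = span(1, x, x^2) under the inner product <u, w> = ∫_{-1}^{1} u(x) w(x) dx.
g(x) = x^2 - 18*x/5 - 1

The best approximation g ∈ W is the orthogonal projection of f onto W. Writing g = a_0 + a_1 x + a_2 x^2, the coefficients solve the normal equations G · a = b where
  G_{ij} = <φ_i, φ_j> and b_i = <f, φ_i>, with φ_0 = 1, φ_1 = x, φ_2 = x^2.
G =
  [2, 0, 2/3]
  [0, 2/3, 0]
  [2/3, 0, 2/5],
b = (-4/3, -12/5, -4/15).
Solving gives a_0 = -1, a_1 = -18/5, a_2 = 1, so
  g(x) = x^2 - 18*x/5 - 1.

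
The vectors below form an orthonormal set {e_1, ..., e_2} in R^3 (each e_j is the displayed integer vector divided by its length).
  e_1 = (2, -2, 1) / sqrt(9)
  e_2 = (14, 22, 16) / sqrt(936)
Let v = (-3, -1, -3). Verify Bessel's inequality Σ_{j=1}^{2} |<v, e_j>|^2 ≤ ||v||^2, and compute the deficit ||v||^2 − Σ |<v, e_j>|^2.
Σ |<v, e_j>|^2 = 245/13; ||v||^2 = 19; deficit = 2/13

Write each e_j = u_j / sqrt(<u_j, u_j>) where u_j is the displayed integer vector. Then <v, e_j> = <v, u_j> / sqrt(<u_j, u_j>), so |<v, e_j>|^2 = <v, u_j>^2 / <u_j, u_j>.
Coefficients: <v, e_1> = -7/sqrt(9), <v, e_2> = -112/sqrt(936).
Square and sum: Σ |<v, e_j>|^2 = 245/13.
Compute ||v||^2 = v·v = 19.
Deficit = 19 − 245/13 = 2/13 ≥ 0, confirming Bessel's inequality. (The deficit equals ||v − Σ <v,e_j> e_j||^2, the squared distance from v to span{e_j}.)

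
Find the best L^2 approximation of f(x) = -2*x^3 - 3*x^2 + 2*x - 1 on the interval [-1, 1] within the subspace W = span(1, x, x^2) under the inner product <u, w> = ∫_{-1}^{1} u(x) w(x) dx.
g(x) = -3*x^2 + 4*x/5 - 1

The best approximation g ∈ W is the orthogonal projection of f onto W. Writing g = a_0 + a_1 x + a_2 x^2, the coefficients solve the normal equations G · a = b where
  G_{ij} = <φ_i, φ_j> and b_i = <f, φ_i>, with φ_0 = 1, φ_1 = x, φ_2 = x^2.
G =
  [2, 0, 2/3]
  [0, 2/3, 0]
  [2/3, 0, 2/5],
b = (-4, 8/15, -28/15).
Solving gives a_0 = -1, a_1 = 4/5, a_2 = -3, so
  g(x) = -3*x^2 + 4*x/5 - 1.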